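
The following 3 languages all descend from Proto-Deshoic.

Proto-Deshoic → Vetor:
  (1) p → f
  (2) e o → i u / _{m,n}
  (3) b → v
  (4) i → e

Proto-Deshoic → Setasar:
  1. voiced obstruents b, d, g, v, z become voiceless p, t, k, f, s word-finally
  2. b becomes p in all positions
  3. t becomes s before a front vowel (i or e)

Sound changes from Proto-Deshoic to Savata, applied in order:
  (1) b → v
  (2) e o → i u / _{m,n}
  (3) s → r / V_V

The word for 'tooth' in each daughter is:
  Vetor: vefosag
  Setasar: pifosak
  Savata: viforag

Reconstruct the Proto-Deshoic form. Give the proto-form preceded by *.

Position 2: Vetor has e, Setasar has i, Savata has i. Setasar preserves i here (none of its changes turn any other segment into i), so the proto-segment is *i.
Position 1: Vetor has v, Setasar has p, Savata has v. Taking the neighbouring segments as reconstructed: Vetor v could go back to *b or *v; Setasar p could go back to *p or *b; Savata v could go back to *b or *v — the one source consistent with every daughter is *b.
Verify the candidate proto-form against each daughter:
Vetor: *bifosag > vifosag > vefosag  (by unconditioned shift, vowel merger)
Setasar: *bifosag
  bifosag → bifosak   [final devoicing]
  bifosak → pifosak   [unconditioned shift]
  pifosak (rule 3 does not apply)
  giving Setasar pifosak.
Savata: *bifosag
  bifosag → vifosag   [unconditioned shift]
  vifosag (rule 2 does not apply)
  vifosag → viforag   [rhotacism]
  giving Savata viforag.
No other proto-form is consistent with every reflex, so the reconstruction is *bifosag.

*bifosag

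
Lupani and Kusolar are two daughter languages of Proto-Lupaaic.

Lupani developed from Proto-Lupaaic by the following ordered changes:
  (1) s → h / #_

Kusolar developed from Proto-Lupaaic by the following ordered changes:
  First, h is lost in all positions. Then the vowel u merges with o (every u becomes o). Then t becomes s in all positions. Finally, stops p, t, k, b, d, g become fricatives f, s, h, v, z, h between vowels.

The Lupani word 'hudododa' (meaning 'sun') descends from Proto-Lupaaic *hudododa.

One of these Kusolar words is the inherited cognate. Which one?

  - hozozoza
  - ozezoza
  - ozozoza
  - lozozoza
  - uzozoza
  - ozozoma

ozozoza

Kusolar: *hudododa
  hudododa → udododa   [h-loss]
  udododa → odododa   [vowel merger]
  odododa (rule 3 does not apply)
  odododa → ozozoza   [intervocalic lenition]
  giving Kusolar ozozoza.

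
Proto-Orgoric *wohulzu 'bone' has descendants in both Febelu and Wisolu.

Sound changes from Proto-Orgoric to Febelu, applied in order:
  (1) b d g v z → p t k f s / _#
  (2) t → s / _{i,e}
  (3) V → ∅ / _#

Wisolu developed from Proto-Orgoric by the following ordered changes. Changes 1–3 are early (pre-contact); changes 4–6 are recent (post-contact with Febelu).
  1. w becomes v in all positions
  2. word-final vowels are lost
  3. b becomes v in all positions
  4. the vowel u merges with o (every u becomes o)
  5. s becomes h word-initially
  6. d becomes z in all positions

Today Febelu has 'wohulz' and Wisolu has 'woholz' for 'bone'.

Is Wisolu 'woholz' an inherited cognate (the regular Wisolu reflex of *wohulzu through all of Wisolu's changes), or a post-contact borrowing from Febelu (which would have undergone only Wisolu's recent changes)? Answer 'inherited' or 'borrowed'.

If inherited, *wohulzu would pass through all of Wisolu's changes:
Wisolu: *wohulzu
  wohulzu → vohulzu   [unconditioned shift]
  vohulzu → vohulz   [apocope]
  vohulz (rule 3 does not apply)
  vohulz → voholz   [vowel merger]
  voholz (rule 5 does not apply)
  voholz (rule 6 does not apply)
  giving Wisolu voholz.
If borrowed from Febelu 'wohulz' after the early changes, it would undergo only the recent ones:
  rule 4 (vowel merger): wohulz → woholz
  rule 5 (debuccalisation): no change (woholz)
  rule 6 (unconditioned shift): no change (woholz)
  ⇒ as a loan: woholz
Wisolu 'woholz' matches the loan outcome 'woholz', not the inherited 'voholz' — it skipped the early Wisolu changes, so it was borrowed from Febelu.

borrowed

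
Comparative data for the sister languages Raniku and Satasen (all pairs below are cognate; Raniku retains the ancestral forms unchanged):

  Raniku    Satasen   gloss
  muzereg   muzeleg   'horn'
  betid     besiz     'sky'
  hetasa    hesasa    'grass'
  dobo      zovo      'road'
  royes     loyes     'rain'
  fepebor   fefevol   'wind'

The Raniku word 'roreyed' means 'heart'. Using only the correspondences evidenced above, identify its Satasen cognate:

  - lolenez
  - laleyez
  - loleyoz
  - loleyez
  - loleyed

royes ~ loyes — Raniku r corresponds to Satasen l word-initially before a back vowel.
muzereg ~ muzeleg — Raniku r corresponds to Satasen l between vowels (before a front vowel).
betid ~ besiz — Raniku d corresponds to Satasen z word-finally.
Applying these to Raniku 'roreyed':
  roreyed → loreyed   (r→l word-initially before a back vowel)
  loreyed → loleyed   (r→l between vowels (before a front vowel))
  loleyed → loleyez   (d→z word-finally)
So the Satasen cognate is 'loleyez'.

loleyez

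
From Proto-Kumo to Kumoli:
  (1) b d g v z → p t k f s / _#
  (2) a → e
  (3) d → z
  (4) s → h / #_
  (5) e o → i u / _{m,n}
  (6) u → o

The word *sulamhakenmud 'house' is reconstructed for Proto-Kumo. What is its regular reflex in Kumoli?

Kumoli: *sulamhakenmud > sulamhakenmut > sulemhekenmut > hulemhekenmut > hulimhekinmut > holimhekinmot  (by final devoicing, vowel merger, debuccalisation, pre-nasal raising, vowel merger)

holimhekinmot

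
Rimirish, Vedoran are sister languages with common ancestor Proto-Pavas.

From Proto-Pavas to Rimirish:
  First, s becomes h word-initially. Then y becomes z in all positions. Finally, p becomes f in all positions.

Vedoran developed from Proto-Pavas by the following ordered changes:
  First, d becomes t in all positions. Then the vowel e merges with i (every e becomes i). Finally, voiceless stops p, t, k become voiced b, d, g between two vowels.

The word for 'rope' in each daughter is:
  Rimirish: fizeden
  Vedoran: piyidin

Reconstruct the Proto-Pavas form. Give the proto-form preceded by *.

Position 6: Rimirish has e, Vedoran has i. Rimirish preserves e here (none of its changes turn any other segment into e), so the proto-segment is *e.
Position 4: Rimirish has e, Vedoran has i. Rimirish preserves e here (none of its changes turn any other segment into e), so the proto-segment is *e.
Verify the candidate proto-form against each daughter:
Rimirish: *piyeden
  piyeden (rule 1 does not apply)
  piyeden → pizeden   [unconditioned shift]
  pizeden → fizeden   [unconditioned shift]
  giving Rimirish fizeden.
Vedoran: start from *piyeden.
  rule 1 (unconditioned shift): piyeden → piyeten
  rule 2 (vowel merger): piyeten → piyitin
  rule 3 (intervocalic voicing): piyitin → piyidin
  ⇒ Vedoran piyidin
Only *piyeden yields all of Rimirish fizeden, Vedoran piyidin.

*piyeden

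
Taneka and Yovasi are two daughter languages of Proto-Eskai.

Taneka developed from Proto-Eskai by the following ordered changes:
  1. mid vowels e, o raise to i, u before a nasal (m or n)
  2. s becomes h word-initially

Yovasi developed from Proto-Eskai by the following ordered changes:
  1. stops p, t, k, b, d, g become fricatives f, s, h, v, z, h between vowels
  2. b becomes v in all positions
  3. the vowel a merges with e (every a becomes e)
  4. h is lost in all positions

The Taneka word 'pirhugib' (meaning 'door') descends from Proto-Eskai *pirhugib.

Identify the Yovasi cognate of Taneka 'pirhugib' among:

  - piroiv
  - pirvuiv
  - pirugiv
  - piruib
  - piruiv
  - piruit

piruiv

Yovasi: start from *pirhugib.
  rule 1 (intervocalic lenition): pirhugib → pirhuhib
  rule 2 (unconditioned shift): pirhuhib → pirhuhiv
  rule 3: no change — pirhuhiv
  rule 4 (h-loss): pirhuhiv → piruiv
  ⇒ Yovasi piruiv
Only 'piruiv' matches the regular Yovasi development of *pirhugib.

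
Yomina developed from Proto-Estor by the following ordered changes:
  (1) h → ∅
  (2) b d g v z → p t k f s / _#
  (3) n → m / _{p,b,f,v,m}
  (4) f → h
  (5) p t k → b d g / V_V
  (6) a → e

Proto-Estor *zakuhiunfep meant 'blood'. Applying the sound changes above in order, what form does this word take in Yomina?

zeguiumhep

Yomina: *zakuhiunfep > zakuiunfep > zakuiumfep > zakuiumhep > zaguiumhep > zeguiumhep  (by h-loss, nasal place assimilation, unconditioned shift, intervocalic voicing, vowel merger)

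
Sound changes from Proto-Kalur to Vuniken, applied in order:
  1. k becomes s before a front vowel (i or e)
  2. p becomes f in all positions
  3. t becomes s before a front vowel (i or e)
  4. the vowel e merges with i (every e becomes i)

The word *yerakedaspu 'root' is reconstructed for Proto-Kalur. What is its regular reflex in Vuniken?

Vuniken: *yerakedaspu
  yerakedaspu → yerasedaspu   [palatalisation]
  yerasedaspu → yerasedasfu   [unconditioned shift]
  yerasedasfu (rule 3 does not apply)
  yerasedasfu → yirasidasfu   [vowel merger]
  giving Vuniken yirasidasfu.

yirasidasfu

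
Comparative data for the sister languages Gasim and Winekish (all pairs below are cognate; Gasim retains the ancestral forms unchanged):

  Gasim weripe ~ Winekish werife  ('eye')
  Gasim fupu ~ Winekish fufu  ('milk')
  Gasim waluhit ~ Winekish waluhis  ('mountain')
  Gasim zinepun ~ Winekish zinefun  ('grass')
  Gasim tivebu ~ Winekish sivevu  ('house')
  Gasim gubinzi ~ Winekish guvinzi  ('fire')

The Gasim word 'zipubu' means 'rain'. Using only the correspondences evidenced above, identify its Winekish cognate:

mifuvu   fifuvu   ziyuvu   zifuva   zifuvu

fupu ~ fufu, zinepun ~ zinefun — Gasim p corresponds to Winekish f between vowels (before a back vowel).
tivebu ~ sivevu — Gasim b corresponds to Winekish v between vowels (before a back vowel).
Applying these to Gasim 'zipubu':
  zipubu → zifubu   (p→f between vowels (before a back vowel))
  zifubu → zifuvu   (b→v between vowels (before a back vowel))
So the Winekish cognate is 'zifuvu'.

zifuvu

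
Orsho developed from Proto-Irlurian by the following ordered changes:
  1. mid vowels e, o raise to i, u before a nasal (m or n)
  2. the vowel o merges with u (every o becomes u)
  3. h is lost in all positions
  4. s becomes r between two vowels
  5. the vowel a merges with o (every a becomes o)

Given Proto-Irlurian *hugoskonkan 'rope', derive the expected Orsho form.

uguskunkon

Orsho: *hugoskonkan
  hugoskonkan → hugoskunkan   [pre-nasal raising]
  hugoskunkan → huguskunkan   [vowel merger]
  huguskunkan → uguskunkan   [h-loss]
  uguskunkan (rule 4 does not apply)
  uguskunkan → uguskunkon   [vowel merger]
  giving Orsho uguskunkon.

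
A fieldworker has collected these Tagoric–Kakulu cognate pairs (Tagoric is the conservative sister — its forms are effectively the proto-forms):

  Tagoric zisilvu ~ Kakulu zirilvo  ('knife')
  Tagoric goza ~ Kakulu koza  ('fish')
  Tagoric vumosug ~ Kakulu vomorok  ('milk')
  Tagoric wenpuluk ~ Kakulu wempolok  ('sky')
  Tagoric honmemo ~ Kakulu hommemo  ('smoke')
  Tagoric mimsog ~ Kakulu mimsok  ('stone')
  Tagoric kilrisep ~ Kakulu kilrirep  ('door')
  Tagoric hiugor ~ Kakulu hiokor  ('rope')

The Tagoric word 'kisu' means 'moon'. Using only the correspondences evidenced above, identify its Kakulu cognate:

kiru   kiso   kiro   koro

vumosug ~ vomorok — Tagoric s corresponds to Kakulu r between vowels (before a back vowel).
zisilvu ~ zirilvo — Tagoric u corresponds to Kakulu o word-finally.
Applying these to Tagoric 'kisu':
  kisu → kiru   (s→r between vowels (before a back vowel))
  kiru → kiro   (u→o word-finally)
So the Kakulu cognate is 'kiro'.

kiro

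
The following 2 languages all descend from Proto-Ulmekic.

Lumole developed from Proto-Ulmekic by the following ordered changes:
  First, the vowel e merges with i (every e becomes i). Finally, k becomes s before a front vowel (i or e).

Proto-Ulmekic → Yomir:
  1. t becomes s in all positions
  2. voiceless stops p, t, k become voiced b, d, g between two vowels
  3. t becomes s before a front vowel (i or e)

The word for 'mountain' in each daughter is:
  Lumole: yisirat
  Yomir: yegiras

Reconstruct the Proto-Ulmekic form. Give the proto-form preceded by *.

*yekirat

Position 2: Lumole has i, Yomir has e. Yomir preserves e here (none of its changes turn any other segment into e), so the proto-segment is *e.
Position 3: Lumole has s, Yomir has g. Taking the neighbouring segments as reconstructed: Lumole s could go back to *k or *s; Yomir g could go back to *k or *g — the one source consistent with every daughter is *k.
Verify the candidate proto-form against each daughter:
Lumole: *yekirat
  yekirat → yikirat   [vowel merger]
  yikirat → yisirat   [palatalisation]
  giving Lumole yisirat.
Yomir: start from *yekirat.
  rule 1 (unconditioned shift): yekirat → yekiras
  rule 2 (intervocalic voicing): yekiras → yegiras
  rule 3: no change — yegiras
  ⇒ Yomir yegiras
*yekirat is the unique common source.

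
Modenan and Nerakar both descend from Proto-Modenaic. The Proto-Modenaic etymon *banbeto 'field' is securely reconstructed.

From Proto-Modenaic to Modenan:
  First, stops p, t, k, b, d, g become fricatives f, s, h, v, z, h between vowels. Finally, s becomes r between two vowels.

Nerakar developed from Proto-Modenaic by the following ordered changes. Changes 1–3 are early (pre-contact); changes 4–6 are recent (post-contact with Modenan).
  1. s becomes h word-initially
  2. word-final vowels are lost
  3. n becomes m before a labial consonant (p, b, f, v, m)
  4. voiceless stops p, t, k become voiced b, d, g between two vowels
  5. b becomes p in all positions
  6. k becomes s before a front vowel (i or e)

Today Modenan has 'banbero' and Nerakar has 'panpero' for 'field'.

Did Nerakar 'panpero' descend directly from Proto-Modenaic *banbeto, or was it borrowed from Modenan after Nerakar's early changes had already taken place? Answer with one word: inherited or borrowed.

borrowed

If inherited, *banbeto would pass through all of Nerakar's changes:
Nerakar: *banbeto > banbet > bambet > pampet  (by apocope, nasal place assimilation, unconditioned shift)
If borrowed from Modenan 'banbero' after the early changes, it would undergo only the recent ones:
  rule 4 (intervocalic voicing): no change (banbero)
  rule 5 (unconditioned shift): banbero → panpero
  rule 6 (palatalisation): no change (panpero)
  ⇒ as a loan: panpero
Nerakar 'panpero' matches the loan outcome 'panpero', not the inherited 'pampet' — it skipped the early Nerakar changes, so it was borrowed from Modenan.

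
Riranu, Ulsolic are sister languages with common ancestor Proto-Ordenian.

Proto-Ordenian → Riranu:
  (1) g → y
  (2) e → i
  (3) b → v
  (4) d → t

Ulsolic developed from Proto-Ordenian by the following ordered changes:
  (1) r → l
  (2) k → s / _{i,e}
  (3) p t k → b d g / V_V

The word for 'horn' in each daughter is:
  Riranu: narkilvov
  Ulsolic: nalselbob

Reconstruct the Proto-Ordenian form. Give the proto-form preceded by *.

Position 5: Riranu has i, Ulsolic has e. Ulsolic preserves e here (none of its changes turn any other segment into e), so the proto-segment is *e.
Position 7: Riranu has v, Ulsolic has b. Taking the neighbouring segments as reconstructed: Riranu v could go back to *b or *v; Ulsolic b can only go back to *b — the one source consistent with every daughter is *b.
This points to *narkelbob. Verify forward in each daughter:
Riranu: start from *narkelbob.
  rule 1: no change — narkelbob
  rule 2 (vowel merger): narkelbob → narkilbob
  rule 3 (unconditioned shift): narkilbob → narkilvov
  rule 4: no change — narkilvov
  ⇒ Riranu narkilvov
Ulsolic: start from *narkelbob.
  rule 1 (unconditioned shift): narkelbob → nalkelbob
  rule 2 (palatalisation): nalkelbob → nalselbob
  rule 3: no change — nalselbob
  ⇒ Ulsolic nalselbob
No other proto-form is consistent with every reflex, so the reconstruction is *narkelbob.

*narkelbob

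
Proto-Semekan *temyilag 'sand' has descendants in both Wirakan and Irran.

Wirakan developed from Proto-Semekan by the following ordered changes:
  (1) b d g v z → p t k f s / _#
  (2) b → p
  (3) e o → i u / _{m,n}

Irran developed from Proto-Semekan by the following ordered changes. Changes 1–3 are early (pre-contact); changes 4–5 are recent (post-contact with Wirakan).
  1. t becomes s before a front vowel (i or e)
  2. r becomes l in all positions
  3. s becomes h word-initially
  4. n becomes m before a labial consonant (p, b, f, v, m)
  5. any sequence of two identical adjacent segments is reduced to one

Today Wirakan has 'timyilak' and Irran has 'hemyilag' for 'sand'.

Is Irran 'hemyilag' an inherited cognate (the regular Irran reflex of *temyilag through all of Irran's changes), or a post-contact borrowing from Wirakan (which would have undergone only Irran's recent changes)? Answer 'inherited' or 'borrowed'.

If inherited, *temyilag would pass through all of Irran's changes:
Irran: *temyilag
  temyilag → semyilag   [palatalisation]
  semyilag (rule 2 does not apply)
  semyilag → hemyilag   [debuccalisation]
  hemyilag (rule 4 does not apply)
  hemyilag (rule 5 does not apply)
  giving Irran hemyilag.
If borrowed from Wirakan 'timyilak' after the early changes, it would undergo only the recent ones:
  rule 4 (nasal place assimilation): no change (timyilak)
  rule 5 (degemination): no change (timyilak)
  ⇒ as a loan: timyilak
Irran 'hemyilag' matches the inherited outcome exactly, so it is an inherited cognate, not a loan.

inherited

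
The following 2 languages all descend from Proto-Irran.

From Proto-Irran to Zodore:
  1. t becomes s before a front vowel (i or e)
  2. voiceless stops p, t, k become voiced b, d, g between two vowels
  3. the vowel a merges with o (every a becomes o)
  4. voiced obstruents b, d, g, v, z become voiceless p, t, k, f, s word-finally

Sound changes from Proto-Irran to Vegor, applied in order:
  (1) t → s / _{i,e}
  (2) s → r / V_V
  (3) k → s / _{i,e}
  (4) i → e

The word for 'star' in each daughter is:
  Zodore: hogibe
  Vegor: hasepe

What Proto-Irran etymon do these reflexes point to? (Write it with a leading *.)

*hakipe

Position 2: Zodore has o, Vegor has a. Vegor preserves a here (none of its changes turn any other segment into a), so the proto-segment is *a.
Position 3: Zodore has g, Vegor has s. Taking the neighbouring segments as reconstructed: Zodore g could go back to *k or *g; Vegor s can only go back to *k — the one source consistent with every daughter is *k.
Position 4: Zodore has i, Vegor has e. Zodore preserves i here (none of its changes turn any other segment into i), so the proto-segment is *i.
Verify the candidate proto-form against each daughter:
Zodore: *hakipe > hagibe > hogibe  (by intervocalic voicing, vowel merger)
Vegor: *hakipe > hasipe > hasepe  (by palatalisation, vowel merger)
*hakipe is the unique common source.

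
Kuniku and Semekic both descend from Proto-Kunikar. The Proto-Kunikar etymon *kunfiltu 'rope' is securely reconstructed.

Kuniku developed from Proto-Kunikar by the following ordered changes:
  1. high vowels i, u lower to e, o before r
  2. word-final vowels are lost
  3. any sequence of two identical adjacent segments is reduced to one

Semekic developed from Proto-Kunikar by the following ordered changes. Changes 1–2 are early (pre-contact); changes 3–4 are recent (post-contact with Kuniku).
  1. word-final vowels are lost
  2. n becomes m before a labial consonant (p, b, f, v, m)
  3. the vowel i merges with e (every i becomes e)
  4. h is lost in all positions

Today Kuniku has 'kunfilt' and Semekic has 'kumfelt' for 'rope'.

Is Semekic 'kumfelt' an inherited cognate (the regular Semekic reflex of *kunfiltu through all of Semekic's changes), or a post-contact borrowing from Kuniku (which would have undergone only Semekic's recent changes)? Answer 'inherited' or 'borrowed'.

If inherited, *kunfiltu would pass through all of Semekic's changes:
Semekic: *kunfiltu
  kunfiltu → kunfilt   [apocope]
  kunfilt → kumfilt   [nasal place assimilation]
  kumfilt → kumfelt   [vowel merger]
  kumfelt (rule 4 does not apply)
  giving Semekic kumfelt.
If borrowed from Kuniku 'kunfilt' after the early changes, it would undergo only the recent ones:
  rule 3 (vowel merger): kunfilt → kunfelt
  rule 4 (h-loss): no change (kunfelt)
  ⇒ as a loan: kunfelt
Semekic 'kumfelt' matches the inherited outcome exactly, so it is an inherited cognate, not a loan.

inherited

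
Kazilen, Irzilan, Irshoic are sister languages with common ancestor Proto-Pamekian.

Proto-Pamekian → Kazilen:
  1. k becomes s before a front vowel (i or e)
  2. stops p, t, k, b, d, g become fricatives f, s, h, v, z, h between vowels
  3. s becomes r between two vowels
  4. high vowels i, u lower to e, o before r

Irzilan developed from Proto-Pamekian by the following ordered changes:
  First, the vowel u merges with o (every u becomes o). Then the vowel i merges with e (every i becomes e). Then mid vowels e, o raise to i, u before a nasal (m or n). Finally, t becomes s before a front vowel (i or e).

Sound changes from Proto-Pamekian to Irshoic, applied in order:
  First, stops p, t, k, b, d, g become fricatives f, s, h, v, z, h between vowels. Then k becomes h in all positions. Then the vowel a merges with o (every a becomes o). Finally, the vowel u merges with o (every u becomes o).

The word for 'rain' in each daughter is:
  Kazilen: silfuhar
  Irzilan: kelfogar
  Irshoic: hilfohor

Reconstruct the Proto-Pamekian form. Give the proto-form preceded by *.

*kilfugar

Position 7: Kazilen has a, Irzilan has a, Irshoic has o. Kazilen preserves a here (none of its changes turn any other segment into a), so the proto-segment is *a.
Position 1: Kazilen has s, Irzilan has k, Irshoic has h. Irzilan preserves k here (none of its changes turn any other segment into k), so the proto-segment is *k.
Continuing position by position gives *kilfugar; check it forward:
Kazilen: *kilfugar
  kilfugar → silfugar   [palatalisation]
  silfugar → silfuhar   [intervocalic lenition]
  silfuhar (rule 3 does not apply)
  silfuhar (rule 4 does not apply)
  giving Kazilen silfuhar.
Irzilan: *kilfugar > kilfogar > kelfogar  (by vowel merger, vowel merger)
Irshoic: *kilfugar > kilfuhar > hilfuhar > hilfuhor > hilfohor  (by intervocalic lenition, unconditioned shift, vowel merger, vowel merger)
No other proto-form is consistent with every reflex, so the reconstruction is *kilfugar.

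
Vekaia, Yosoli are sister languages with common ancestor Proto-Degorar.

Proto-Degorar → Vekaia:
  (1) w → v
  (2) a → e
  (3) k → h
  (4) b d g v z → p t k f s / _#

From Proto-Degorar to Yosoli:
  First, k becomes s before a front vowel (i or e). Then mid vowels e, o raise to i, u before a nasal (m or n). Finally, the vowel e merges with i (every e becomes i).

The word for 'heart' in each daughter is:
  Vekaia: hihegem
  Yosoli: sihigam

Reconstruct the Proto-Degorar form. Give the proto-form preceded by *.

Position 1: Vekaia has h, Yosoli has s. Taking the neighbouring segments as reconstructed: Vekaia h could go back to *k or *h; Yosoli s could go back to *k or *s — the one source consistent with every daughter is *k.
Position 4: Vekaia has e, Yosoli has i. Taking the neighbouring segments as reconstructed: Vekaia e could go back to *a or *e; Yosoli i could go back to *e or *i — the one source consistent with every daughter is *e.
Position 6: Vekaia has e, Yosoli has a. Yosoli preserves a here (none of its changes turn any other segment into a), so the proto-segment is *a.
The remaining positions agree across the daughters. Check the candidate against every language:
Vekaia: *kihegam
  kihegam (rule 1 does not apply)
  kihegam → kihegem   [vowel merger]
  kihegem → hihegem   [unconditioned shift]
  hihegem (rule 4 does not apply)
  giving Vekaia hihegem.
Yosoli: start from *kihegam.
  rule 1 (palatalisation): kihegam → sihegam
  rule 2: no change — sihegam
  rule 3 (vowel merger): sihegam → sihigam
  ⇒ Yosoli sihigam
Only *kihegam yields all of Vekaia hihegem, Yosoli sihigam.

*kihegam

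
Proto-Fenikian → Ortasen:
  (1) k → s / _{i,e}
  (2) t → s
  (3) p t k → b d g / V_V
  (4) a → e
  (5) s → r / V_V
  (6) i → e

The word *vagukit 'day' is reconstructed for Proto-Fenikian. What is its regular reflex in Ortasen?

Ortasen: *vagukit
  vagukit → vagusit   [palatalisation]
  vagusit → vagusis   [unconditioned shift]
  vagusis (rule 3 does not apply)
  vagusis → vegusis   [vowel merger]
  vegusis → veguris   [rhotacism]
  veguris → vegures   [vowel merger]
  giving Ortasen vegures.

vegures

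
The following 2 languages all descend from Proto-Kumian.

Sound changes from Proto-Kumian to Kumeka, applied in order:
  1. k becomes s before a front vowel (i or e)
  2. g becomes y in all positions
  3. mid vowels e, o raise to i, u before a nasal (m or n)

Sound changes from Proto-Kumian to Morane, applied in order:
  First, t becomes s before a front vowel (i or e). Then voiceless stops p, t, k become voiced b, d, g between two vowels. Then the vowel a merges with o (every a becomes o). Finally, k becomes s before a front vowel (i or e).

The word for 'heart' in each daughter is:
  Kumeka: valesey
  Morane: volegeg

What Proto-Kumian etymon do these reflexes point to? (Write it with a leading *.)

Position 7: Kumeka has y, Morane has g. Taking the neighbouring segments as reconstructed: Kumeka y could go back to *g or *y; Morane g can only go back to *g — the one source consistent with every daughter is *g.
Position 2: Kumeka has a, Morane has o. Kumeka preserves a here (none of its changes turn any other segment into a), so the proto-segment is *a.
Position 5: Kumeka has s, Morane has g. Taking the neighbouring segments as reconstructed: Kumeka s could go back to *k or *s; Morane g could go back to *k or *g — the one source consistent with every daughter is *k.
This points to *valekeg. Verify forward in each daughter:
Kumeka: *valekeg > valeseg > valesey  (by palatalisation, unconditioned shift)
Morane: *valekeg > valegeg > volegeg  (by intervocalic voicing, vowel merger)
Only *valekeg yields all of Kumeka valesey, Morane volegeg.

*valekeg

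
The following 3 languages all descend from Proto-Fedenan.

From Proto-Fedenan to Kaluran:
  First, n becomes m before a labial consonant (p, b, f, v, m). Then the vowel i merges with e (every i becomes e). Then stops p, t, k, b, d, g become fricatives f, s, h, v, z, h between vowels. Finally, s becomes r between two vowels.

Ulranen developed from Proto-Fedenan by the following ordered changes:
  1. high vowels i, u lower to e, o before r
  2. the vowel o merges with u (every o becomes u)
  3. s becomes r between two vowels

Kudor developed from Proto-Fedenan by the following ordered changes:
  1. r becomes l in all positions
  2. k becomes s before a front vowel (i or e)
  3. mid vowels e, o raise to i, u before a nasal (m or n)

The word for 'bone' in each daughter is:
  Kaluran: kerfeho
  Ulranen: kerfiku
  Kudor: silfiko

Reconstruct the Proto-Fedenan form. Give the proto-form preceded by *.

Position 7: Kaluran has o, Ulranen has u, Kudor has o. Kaluran preserves o here (none of its changes turn any other segment into o), so the proto-segment is *o.
Position 2: Kaluran has e, Ulranen has e, Kudor has i. Taking the neighbouring segments as reconstructed: Kaluran e could go back to *e or *i; Ulranen e could go back to *e or *i; Kudor i can only go back to *i — the one source consistent with every daughter is *i.
This points to *kirfiko. Verify forward in each daughter:
Kaluran: *kirfiko
  kirfiko (rule 1 does not apply)
  kirfiko → kerfeko   [vowel merger]
  kerfeko → kerfeho   [intervocalic lenition]
  kerfeho (rule 4 does not apply)
  giving Kaluran kerfeho.
Ulranen: *kirfiko
  kirfiko → kerfiko   [pre-rhotic lowering]
  kerfiko → kerfiku   [vowel merger]
  kerfiku (rule 3 does not apply)
  giving Ulranen kerfiku.
Kudor: *kirfiko
  kirfiko → kilfiko   [unconditioned shift]
  kilfiko → silfiko   [palatalisation]
  silfiko (rule 3 does not apply)
  giving Kudor silfiko.
Only *kirfiko yields all of Kaluran kerfeho, Ulranen kerfiku, Kudor silfiko.

*kirfiko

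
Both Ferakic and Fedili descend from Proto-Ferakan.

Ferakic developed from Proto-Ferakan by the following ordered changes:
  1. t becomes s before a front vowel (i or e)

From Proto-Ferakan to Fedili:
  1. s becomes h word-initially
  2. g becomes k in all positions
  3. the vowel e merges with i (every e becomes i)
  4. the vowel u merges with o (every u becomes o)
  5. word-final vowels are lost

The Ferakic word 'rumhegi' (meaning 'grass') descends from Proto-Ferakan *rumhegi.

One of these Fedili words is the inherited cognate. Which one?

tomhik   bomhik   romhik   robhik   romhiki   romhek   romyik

Fedili: start from *rumhegi.
  rule 1: no change — rumhegi
  rule 2 (unconditioned shift): rumhegi → rumheki
  rule 3 (vowel merger): rumheki → rumhiki
  rule 4 (vowel merger): rumhiki → romhiki
  rule 5 (apocope): romhiki → romhik
  ⇒ Fedili romhik
The other candidates each miss or misapply at least one Fedili change.

romhik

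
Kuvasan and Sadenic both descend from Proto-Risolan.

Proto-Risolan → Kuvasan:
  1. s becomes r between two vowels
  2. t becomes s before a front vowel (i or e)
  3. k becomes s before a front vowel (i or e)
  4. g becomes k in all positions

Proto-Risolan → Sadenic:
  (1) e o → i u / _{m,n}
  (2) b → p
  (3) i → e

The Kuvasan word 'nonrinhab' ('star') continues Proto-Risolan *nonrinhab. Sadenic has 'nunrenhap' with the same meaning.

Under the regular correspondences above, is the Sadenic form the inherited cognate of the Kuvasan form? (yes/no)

yes

Derive the expected Sadenic reflex of *nonrinhab:
Sadenic: start from *nonrinhab.
  rule 1 (pre-nasal raising): nonrinhab → nunrinhab
  rule 2 (unconditioned shift): nunrinhab → nunrinhap
  rule 3 (vowel merger): nunrinhap → nunrenhap
  ⇒ Sadenic nunrenhap
Sadenic 'nunrenhap' matches the regular reflex exactly, so the pair is cognate.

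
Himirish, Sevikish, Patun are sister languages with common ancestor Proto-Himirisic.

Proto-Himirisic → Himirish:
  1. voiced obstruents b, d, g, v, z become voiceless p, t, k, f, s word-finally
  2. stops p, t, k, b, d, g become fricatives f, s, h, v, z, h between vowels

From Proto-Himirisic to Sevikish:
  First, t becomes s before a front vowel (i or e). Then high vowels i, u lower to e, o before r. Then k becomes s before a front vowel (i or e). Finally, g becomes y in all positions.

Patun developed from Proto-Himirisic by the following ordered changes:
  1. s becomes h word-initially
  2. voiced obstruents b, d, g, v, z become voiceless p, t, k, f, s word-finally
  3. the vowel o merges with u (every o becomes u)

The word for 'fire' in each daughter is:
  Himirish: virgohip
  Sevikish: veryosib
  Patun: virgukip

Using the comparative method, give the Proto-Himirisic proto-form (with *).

*virgokib

Position 6: Himirish has h, Sevikish has s, Patun has k. Taking the neighbouring segments as reconstructed: Himirish h could go back to *k or *g or *h; Sevikish s could go back to *t or *k or *s; Patun k can only go back to *k — the one source consistent with every daughter is *k.
Position 4: Himirish has g, Sevikish has y, Patun has g. Himirish preserves g here (none of its changes turn any other segment into g), so the proto-segment is *g.
Continuing position by position gives *virgokib; check it forward:
Himirish: start from *virgokib.
  rule 1 (final devoicing): virgokib → virgokip
  rule 2 (intervocalic lenition): virgokip → virgohip
  ⇒ Himirish virgohip
Sevikish: start from *virgokib.
  rule 1: no change — virgokib
  rule 2 (pre-rhotic lowering): virgokib → vergokib
  rule 3 (palatalisation): vergokib → vergosib
  rule 4 (unconditioned shift): vergosib → veryosib
  ⇒ Sevikish veryosib
Patun: start from *virgokib.
  rule 1: no change — virgokib
  rule 2 (final devoicing): virgokib → virgokip
  rule 3 (vowel merger): virgokip → virgukip
  ⇒ Patun virgukip
*virgokib is the unique common source.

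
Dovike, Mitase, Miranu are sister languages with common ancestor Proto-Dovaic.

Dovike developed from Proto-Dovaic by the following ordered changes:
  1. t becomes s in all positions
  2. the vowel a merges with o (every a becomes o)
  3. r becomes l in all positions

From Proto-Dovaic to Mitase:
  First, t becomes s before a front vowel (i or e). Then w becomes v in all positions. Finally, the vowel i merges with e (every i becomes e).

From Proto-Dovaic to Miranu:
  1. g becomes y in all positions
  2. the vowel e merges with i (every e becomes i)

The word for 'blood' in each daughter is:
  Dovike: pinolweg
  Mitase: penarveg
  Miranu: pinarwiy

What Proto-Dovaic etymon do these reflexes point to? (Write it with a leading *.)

*pinarweg

Position 8: Dovike has g, Mitase has g, Miranu has y. Dovike preserves g here (none of its changes turn any other segment into g), so the proto-segment is *g.
Position 5: Dovike has l, Mitase has r, Miranu has r. Mitase preserves r here (none of its changes turn any other segment into r), so the proto-segment is *r.
Position 2: Dovike has i, Mitase has e, Miranu has i. Dovike preserves i here (none of its changes turn any other segment into i), so the proto-segment is *i.
This points to *pinarweg. Verify forward in each daughter:
Dovike: start from *pinarweg.
  rule 1: no change — pinarweg
  rule 2 (vowel merger): pinarweg → pinorweg
  rule 3 (unconditioned shift): pinorweg → pinolweg
  ⇒ Dovike pinolweg
Mitase: start from *pinarweg.
  rule 1: no change — pinarweg
  rule 2 (unconditioned shift): pinarweg → pinarveg
  rule 3 (vowel merger): pinarveg → penarveg
  ⇒ Mitase penarveg
Miranu: start from *pinarweg.
  rule 1 (unconditioned shift): pinarweg → pinarwey
  rule 2 (vowel merger): pinarwey → pinarwiy
  ⇒ Miranu pinarwiy
No other proto-form is consistent with every reflex, so the reconstruction is *pinarweg.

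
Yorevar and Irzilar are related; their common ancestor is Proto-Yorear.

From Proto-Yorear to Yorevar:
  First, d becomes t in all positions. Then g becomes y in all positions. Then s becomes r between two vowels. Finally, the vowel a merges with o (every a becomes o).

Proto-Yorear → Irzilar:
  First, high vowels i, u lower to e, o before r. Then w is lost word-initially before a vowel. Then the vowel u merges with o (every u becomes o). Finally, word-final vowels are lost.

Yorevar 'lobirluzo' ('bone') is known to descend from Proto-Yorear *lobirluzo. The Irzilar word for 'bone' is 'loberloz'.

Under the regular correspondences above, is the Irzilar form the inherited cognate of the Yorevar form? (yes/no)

yes

Derive the expected Irzilar reflex of *lobirluzo:
Irzilar: *lobirluzo
  lobirluzo → loberluzo   [pre-rhotic lowering]
  loberluzo (rule 2 does not apply)
  loberluzo → loberlozo   [vowel merger]
  loberlozo → loberloz   [apocope]
  giving Irzilar loberloz.
Irzilar 'loberloz' matches the regular reflex exactly, so the pair is cognate.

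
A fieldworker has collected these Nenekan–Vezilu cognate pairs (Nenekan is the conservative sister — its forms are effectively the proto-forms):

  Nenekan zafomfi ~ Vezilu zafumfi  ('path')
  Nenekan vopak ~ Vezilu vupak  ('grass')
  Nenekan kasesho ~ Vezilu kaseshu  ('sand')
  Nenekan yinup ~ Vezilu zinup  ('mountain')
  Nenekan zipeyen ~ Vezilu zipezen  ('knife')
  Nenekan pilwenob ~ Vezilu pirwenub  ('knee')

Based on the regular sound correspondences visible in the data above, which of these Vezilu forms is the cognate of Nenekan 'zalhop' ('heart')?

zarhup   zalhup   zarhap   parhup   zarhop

pilwenob ~ pirwenub — Nenekan l corresponds to Vezilu r after a vowel, before a consonant other than r, m, n, p, b, f, v.
vopak ~ vupak — Nenekan o corresponds to Vezilu u after a consonant, before a labial obstruent.
Applying these to Nenekan 'zalhop':
  zalhop → zarhop   (l→r after a vowel, before a consonant other than r, m, n, p, b, f, v)
  zarhop → zarhup   (o→u after a consonant, before a labial obstruent)
So the Vezilu cognate is 'zarhup'.

zarhup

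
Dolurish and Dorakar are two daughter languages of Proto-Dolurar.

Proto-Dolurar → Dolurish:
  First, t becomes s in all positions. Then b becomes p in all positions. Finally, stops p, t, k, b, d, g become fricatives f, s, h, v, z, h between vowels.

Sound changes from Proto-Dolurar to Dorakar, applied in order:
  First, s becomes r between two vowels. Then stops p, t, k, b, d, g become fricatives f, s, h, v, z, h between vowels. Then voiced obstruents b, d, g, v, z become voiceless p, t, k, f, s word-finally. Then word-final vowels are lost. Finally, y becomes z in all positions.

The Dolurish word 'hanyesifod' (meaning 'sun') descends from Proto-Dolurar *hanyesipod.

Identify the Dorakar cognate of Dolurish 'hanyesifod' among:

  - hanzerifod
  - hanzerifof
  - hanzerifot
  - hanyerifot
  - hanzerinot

Dorakar: *hanyesipod
  hanyesipod → hanyeripod   [rhotacism]
  hanyeripod → hanyerifod   [intervocalic lenition]
  hanyerifod → hanyerifot   [final devoicing]
  hanyerifot (rule 4 does not apply)
  hanyerifot → hanzerifot   [unconditioned shift]
  giving Dorakar hanzerifot.
Among the options, 'hanzerifot' alone shows every Dorakar change applied in order.

hanzerifot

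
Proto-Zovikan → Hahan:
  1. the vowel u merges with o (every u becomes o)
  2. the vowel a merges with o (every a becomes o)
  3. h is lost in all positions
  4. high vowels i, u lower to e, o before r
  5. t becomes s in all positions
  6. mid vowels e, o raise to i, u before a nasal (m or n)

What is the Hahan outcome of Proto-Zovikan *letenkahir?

Hahan: *letenkahir
  letenkahir (rule 1 does not apply)
  letenkahir → letenkohir   [vowel merger]
  letenkohir → letenkoir   [h-loss]
  letenkoir → letenkoer   [pre-rhotic lowering]
  letenkoer → lesenkoer   [unconditioned shift]
  lesenkoer → lesinkoer   [pre-nasal raising]
  giving Hahan lesinkoer.

lesinkoer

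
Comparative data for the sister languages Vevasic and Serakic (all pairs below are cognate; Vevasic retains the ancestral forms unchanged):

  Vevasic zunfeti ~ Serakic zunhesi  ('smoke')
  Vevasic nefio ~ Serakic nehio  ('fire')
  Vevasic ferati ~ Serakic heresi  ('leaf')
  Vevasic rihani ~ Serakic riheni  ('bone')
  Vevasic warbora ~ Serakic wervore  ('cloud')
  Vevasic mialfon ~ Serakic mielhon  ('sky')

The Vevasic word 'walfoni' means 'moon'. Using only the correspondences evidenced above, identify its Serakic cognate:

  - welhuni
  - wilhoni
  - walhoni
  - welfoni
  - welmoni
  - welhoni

ferati ~ heresi — Vevasic a corresponds to Serakic e after a consonant, before a consonant other than r, m, n, p, b, f, v.
mialfon ~ mielhon — Vevasic f corresponds to Serakic h after a consonant, before a back vowel.
Applying these to Vevasic 'walfoni':
  walfoni → welfoni   (a→e after a consonant, before a consonant other than r, m, n, p, b, f, v)
  welfoni → welhoni   (f→h after a consonant, before a back vowel)
So the Serakic cognate is 'welhoni'.

welhoni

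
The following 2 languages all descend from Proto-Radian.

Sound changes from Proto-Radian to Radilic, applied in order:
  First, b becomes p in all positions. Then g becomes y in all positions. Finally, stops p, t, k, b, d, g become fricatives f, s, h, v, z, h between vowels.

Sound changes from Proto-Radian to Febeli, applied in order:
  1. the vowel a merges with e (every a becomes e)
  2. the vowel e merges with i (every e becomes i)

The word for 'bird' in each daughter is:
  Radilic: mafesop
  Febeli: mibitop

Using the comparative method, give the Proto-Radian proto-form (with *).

*mabetop

Position 2: Radilic has a, Febeli has i. Radilic preserves a here (none of its changes turn any other segment into a), so the proto-segment is *a.
Position 5: Radilic has s, Febeli has t. Febeli preserves t here (none of its changes turn any other segment into t), so the proto-segment is *t.
Continuing position by position gives *mabetop; check it forward:
Radilic: start from *mabetop.
  rule 1 (unconditioned shift): mabetop → mapetop
  rule 2: no change — mapetop
  rule 3 (intervocalic lenition): mapetop → mafesop
  ⇒ Radilic mafesop
Febeli: *mabetop > mebetop > mibitop  (by vowel merger, vowel merger)
*mabetop is the unique common source.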